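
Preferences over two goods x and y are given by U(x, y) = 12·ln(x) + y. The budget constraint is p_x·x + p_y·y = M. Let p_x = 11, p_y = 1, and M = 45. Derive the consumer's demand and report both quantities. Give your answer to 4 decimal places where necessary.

x* = 1.0909, y* = 33

MU_x = 12/x, MU_y = 1. Tangency: 12/x = p_x/p_y.
So x*(p_x,p_y) = 12·p_y/p_x, independent of income; and y* = (M − 12·p_y)/p_y.
At the given prices: x* = 12·1/11 = 1.0909, and y* = 33.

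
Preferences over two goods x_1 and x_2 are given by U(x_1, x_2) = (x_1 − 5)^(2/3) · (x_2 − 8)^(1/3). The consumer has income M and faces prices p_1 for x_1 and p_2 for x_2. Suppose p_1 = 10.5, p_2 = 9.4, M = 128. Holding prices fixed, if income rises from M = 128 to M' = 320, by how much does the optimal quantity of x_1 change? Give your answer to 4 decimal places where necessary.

MRS = 2·(x_2−8)/(x_1−5). Tangency with p_1/p_2 gives x_2−8 = (1/2)·(p_1/p_2)·(x_1−5).
After buying the subsistence bundle (5, 8), a share 2/3 of the remaining income goes to x_1: x_1* = 5 + 2/3·(M − 5p_1 − 8p_2)/p_1.
Discretionary income = 128 − 5·10.5 − 8·9.4 = 0.3; x_1* = 5 + 2/3·0.3/10.5 = 5.019.
At M' = 320: x_1* = 17.2095. Change: 17.2095 − 5.019 = 12.1905.

Δx_1* = 12.1905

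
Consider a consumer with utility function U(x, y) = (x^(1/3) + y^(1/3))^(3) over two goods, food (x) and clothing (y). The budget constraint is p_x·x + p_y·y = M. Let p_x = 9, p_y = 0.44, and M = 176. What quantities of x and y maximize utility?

x* = 3.541, y* = 327.5713

From the CES first-order condition, (y/x)^(2/3) = p_x/p_y.
Hence y/x = (p_x/p_y)^(1/(2/3)), i.e. raised to the 1.5 power.
With the ratio pinned down, the budget gives x* = M/(p_x + p_y·(y/x)) and y* = (y/x)·x*.
Numerically y/x = 92.509163, so x* = 176/(9 + 0.44·92.509163) = 3.541 and y* = 92.509163·3.541 = 327.5713.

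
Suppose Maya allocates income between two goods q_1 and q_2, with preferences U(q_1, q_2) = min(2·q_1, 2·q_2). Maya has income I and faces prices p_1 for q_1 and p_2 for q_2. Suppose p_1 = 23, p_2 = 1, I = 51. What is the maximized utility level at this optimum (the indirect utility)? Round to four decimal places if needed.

Demand: q_1*(p_1,p_2,I) = 2·I/(2·p_1 + 2·p_2), q_2* = 2·I/(2·p_1 + 2·p_2).
Here 2·23 + 2·1 = 48, giving q_1* = 2.125 and q_2* = 2.125.
Utility at the optimum: U(2.125, 2.125) = 4.25.

V = 4.25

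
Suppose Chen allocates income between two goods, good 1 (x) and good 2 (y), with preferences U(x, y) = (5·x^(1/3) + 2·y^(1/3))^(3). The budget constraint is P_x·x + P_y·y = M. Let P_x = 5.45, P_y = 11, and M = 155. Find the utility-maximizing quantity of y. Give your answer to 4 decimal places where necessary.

y* = 2.1299

From the CES first-order condition, (5/2)·(y/x)^(2/3) = P_x/P_y.
Hence y/x = ((2/5)·P_x/P_y)^(1/(2/3)), i.e. raised to the 1.5 power.
Substitute y = (y/x)·x into the budget: x* = M/(P_x + P_y·(y/x)).
Numerically y/x = 0.088226, so x* = 155/(5.45 + 11·0.088226) = 24.1415 and y* = 0.088226·24.1415 = 2.1299.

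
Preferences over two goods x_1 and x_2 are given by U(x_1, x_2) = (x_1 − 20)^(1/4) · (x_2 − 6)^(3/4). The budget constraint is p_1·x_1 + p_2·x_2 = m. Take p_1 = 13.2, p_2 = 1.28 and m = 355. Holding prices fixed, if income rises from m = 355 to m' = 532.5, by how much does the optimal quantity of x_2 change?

Δx_2* = 104.0039

MRS = (1/3)·(x_2−6)/(x_1−20). Tangency with p_1/p_2 gives x_2−6 = 3·(p_1/p_2)·(x_1−20).
Substituting into the budget: x_1* = 20 + 0.25·(m − 20·p_1 − 6·p_2)/p_1, and x_2* = 6 + 0.75·(…)/p_2.
Discretionary income = 355 − 20·13.2 − 6·1.28 = 83.32; x_2* = 6 + 0.75·83.32/1.28 = 54.8203.
At m' = 532.5: x_2* = 158.8242. Change: 158.8242 − 54.8203 = 104.0039.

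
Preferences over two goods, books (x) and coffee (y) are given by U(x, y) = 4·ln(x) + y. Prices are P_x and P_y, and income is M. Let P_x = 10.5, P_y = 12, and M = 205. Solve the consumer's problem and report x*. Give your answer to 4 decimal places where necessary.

At the given prices: x* = 4·12/10.5 = 4.5714.

x* = 4.5714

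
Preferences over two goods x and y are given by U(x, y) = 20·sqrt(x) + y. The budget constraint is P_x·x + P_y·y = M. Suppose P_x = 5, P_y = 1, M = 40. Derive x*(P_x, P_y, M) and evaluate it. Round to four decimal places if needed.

x* = 4

MU_x = 10/√x, MU_y = 1. Tangency: 10/√x = P_x/P_y.
Thus x* = (10·P_y/P_x)² — independent of M — with the rest of income spent on y.
Plugging in: x* = (10·1/5)² = 4.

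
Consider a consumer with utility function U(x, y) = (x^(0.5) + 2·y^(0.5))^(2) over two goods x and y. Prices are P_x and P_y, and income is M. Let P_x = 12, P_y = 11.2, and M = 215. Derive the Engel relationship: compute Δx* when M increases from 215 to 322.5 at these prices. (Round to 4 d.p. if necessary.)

From the CES first-order condition, (1/2)·(y/x)^(0.5) = P_x/P_y.
Solve for the ratio: y/x = [2·P_x/P_y]^(2).
With the ratio pinned down, the budget gives x* = M/(P_x + P_y·(y/x)) and y* = (y/x)·x*.
Numerically y/x = 4.591837, so x* = 215/(12 + 11.2·4.591837) = 3.3896.
At M' = 322.5: x* = 5.0845. Change: 5.0845 − 3.3896 = 1.6948.

Δx* = 1.6948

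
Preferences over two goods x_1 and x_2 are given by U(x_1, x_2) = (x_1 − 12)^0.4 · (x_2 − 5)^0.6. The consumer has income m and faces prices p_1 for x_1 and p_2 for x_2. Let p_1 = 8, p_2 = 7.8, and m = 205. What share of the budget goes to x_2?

MRS = (2/3)·(x_2−5)/(x_1−12). Tangency with p_1/p_2 gives x_2−5 = (3/2)·(p_1/p_2)·(x_1−12).
After buying the subsistence bundle (12, 5), a share 0.4 of the remaining income goes to x_1: x_1* = 12 + 0.4·(m − 12p_1 − 5p_2)/p_1.
Discretionary income = 205 − 12·8 − 5·7.8 = 70; x_1* = 12 + 0.4·70/8 = 15.5; x_2* = 5 + 0.6·70/7.8 = 10.3846.
Expenditure on x_2: 7.8·10.3846 = 81; share = 0.3951.

share on x_2 = 0.3951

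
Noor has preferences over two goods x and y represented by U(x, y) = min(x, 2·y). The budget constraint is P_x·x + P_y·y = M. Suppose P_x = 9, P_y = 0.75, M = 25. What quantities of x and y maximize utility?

Leontief preferences: the optimum is at the kink where x/2 = y/1, i.e. y = (1/2)·x.
Budget: P_x·x + P_y·(1/2)·x = M, so (2·P_x + P_y)·x = 2·M.
Demand: x*(P_x,P_y,M) = 2·M/(2·P_x + P_y), y* = M/(2·P_x + P_y).
Here 2·9 + 0.75 = 18.75, giving x* = 2.6667 and y* = 1.3333.

x* = 2.6667, y* = 1.3333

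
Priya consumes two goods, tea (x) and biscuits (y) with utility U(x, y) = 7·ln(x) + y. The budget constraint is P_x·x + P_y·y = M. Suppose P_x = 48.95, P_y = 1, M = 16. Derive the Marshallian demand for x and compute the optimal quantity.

x* = 0.143

At the given prices: x* = 7·1/48.95 = 0.143.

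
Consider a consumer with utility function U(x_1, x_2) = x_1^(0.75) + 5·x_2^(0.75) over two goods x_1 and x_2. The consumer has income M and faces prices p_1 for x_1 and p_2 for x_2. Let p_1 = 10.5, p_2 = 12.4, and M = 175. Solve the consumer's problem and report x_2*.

x_2* = 14.0758

From the CES first-order condition, (1/5)·(x_2/x_1)^(0.25) = p_1/p_2.
Solve for the ratio: x_2/x_1 = [5·p_1/p_2]^(4).
With the ratio pinned down, the budget gives x_1* = M/(p_1 + p_2·(x_2/x_1)) and x_2* = (x_2/x_1)·x_1*.
Numerically x_2/x_1 = 321.329407, so x_1* = 175/(10.5 + 12.4·321.329407) = 0.0438 and x_2* = 321.329407·0.0438 = 14.0758.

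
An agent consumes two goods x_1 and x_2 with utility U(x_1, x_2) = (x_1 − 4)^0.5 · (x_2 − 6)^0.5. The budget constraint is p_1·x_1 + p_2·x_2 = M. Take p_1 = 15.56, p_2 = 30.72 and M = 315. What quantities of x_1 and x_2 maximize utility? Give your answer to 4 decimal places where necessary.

This is Cobb-Douglas in (x_1−4, x_2−6): tangency gives 0.5·p_2·(x_2−6) = 0.5·p_1·(x_1−4).
After buying the subsistence bundle (4, 6), a share 0.5 of the remaining income goes to x_1: x_1* = 4 + 0.5·(M − 4p_1 − 6p_2)/p_1.
Discretionary income = 315 − 4·15.56 − 6·30.72 = 68.44; x_1* = 4 + 0.5·68.44/15.56 = 6.1992; x_2* = 6 + 0.5·68.44/30.72 = 7.1139.

x_1* = 6.1992, x_2* = 7.1139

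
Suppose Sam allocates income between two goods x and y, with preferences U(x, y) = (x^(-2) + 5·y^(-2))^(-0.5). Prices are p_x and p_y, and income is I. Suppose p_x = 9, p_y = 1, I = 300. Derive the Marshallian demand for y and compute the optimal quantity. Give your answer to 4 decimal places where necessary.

y* = 84.9787

MU_x ∝ x^(-3), MU_y ∝ 5·y^(-3), so MRS = (1/5)·(y/x)^(3) = p_x/p_y.
Solve for the ratio: y/x = [5·p_x/p_y]^(1/3).
With the ratio pinned down, the budget gives x* = I/(p_x + p_y·(y/x)) and y* = (y/x)·x*.
Numerically y/x = 3.556893, so x* = 300/(9 + 1·3.556893) = 23.8913 and y* = 3.556893·23.8913 = 84.9787.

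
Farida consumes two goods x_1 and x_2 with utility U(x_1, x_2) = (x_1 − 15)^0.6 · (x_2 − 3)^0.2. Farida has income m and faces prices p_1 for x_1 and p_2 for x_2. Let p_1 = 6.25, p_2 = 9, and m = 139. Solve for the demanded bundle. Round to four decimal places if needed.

Let x_1' = x_1−15, x_2' = x_2−3. MRS = 3·x_2'/x_1' = p_1/p_2.
After buying the subsistence bundle (15, 3), a share 0.75 of the remaining income goes to x_1: x_1* = 15 + 0.75·(m − 15p_1 − 3p_2)/p_1.
Discretionary income = 139 − 15·6.25 − 3·9 = 18.25; x_1* = 15 + 0.75·18.25/6.25 = 17.19; x_2* = 3 + 0.25·18.25/9 = 3.5069.

x_1* = 17.19, x_2* = 3.5069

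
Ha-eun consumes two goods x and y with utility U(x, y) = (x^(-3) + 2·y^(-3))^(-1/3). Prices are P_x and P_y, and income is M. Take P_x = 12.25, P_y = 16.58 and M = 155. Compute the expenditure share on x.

From the CES first-order condition, (1/2)·(y/x)^(4) = P_x/P_y.
Solve for the ratio: y/x = [2·P_x/P_y]^(0.25).
Substitute y = (y/x)·x into the budget: x* = M/(P_x + P_y·(y/x)).
Numerically y/x = 1.102543, so x* = 155/(12.25 + 16.58·1.102543) = 5.0769 and y* = 1.102543·5.0769 = 5.5976.
Expenditure on x: 12.25·5.0769 = 62.1926; share = 0.4012.

share on x = 0.4012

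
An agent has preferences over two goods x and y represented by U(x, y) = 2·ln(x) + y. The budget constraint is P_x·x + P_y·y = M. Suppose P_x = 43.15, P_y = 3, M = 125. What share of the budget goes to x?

share on x = 0.048

MU_x = 2/x, MU_y = 1. Tangency: 2/x = P_x/P_y.
So x*(P_x,P_y) = 2·P_y/P_x, independent of income; and y* = (M − 2·P_y)/P_y.
At the given prices: x* = 2·3/43.15 = 0.139, and y* = 39.6667.
Expenditure on x: 43.15·0.139 = 6; share = 0.048.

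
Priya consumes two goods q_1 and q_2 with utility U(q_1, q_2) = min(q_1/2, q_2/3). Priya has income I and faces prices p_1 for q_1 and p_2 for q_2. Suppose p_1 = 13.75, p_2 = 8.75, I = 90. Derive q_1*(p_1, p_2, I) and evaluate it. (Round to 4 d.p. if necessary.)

Leontief preferences: the optimum is at the kink where q_1/2 = q_2/3, i.e. q_2 = (3/2)·q_1.
Budget: p_1·q_1 + p_2·(3/2)·q_1 = I, so (2·p_1 + 3·p_2)·q_1 = 2·I.
Demand: q_1*(p_1,p_2,I) = 2·I/(2·p_1 + 3·p_2), q_2* = 3·I/(2·p_1 + 3·p_2).
Here 2·13.75 + 3·8.75 = 53.75, giving q_1* = 3.3488.

q_1* = 3.3488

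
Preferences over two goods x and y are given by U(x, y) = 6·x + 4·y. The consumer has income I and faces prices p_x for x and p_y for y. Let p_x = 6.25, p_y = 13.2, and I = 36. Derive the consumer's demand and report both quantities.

x* = 5.76, y* = 0

Perfect substitutes: compare marginal utility per dollar. 6/p_x vs 4/p_y → 0.96 vs 0.303.
x gives more utility per dollar, so spend all income on x: x* = I/p_x, y* = 0.
Numerically: x* = 5.76, y* = 0.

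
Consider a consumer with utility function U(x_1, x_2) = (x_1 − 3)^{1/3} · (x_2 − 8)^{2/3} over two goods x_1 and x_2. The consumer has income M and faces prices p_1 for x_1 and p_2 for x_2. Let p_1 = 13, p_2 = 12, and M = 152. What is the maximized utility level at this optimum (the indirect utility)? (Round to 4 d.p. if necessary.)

V = 0.7299

MRS = (1/2)·(x_2−8)/(x_1−3). Tangency with p_1/p_2 gives x_2−8 = 2·(p_1/p_2)·(x_1−3).
After buying the subsistence bundle (3, 8), a share 1/3 of the remaining income goes to x_1: x_1* = 3 + 1/3·(M − 3p_1 − 8p_2)/p_1.
Discretionary income = 152 − 3·13 − 8·12 = 17; x_1* = 3 + 1/3·17/13 = 3.4359; x_2* = 8 + 2/3·17/12 = 8.9444.
Utility at the optimum: U(3.4359, 8.9444) = 0.7299.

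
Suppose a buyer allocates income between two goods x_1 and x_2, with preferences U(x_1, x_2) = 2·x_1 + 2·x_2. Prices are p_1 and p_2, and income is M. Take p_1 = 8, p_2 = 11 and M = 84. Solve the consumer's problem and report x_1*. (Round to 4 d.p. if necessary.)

x_1* = 10.5

x_1 gives more utility per dollar, so spend all income on x_1: x_1* = M/p_1, x_2* = 0.
Numerically: x_1* = 10.5, x_2* = 0.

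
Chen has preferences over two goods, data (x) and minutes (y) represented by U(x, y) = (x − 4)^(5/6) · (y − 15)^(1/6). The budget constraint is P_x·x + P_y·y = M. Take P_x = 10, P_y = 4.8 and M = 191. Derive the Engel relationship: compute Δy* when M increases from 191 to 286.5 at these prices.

Δy* = 3.316

MRS = 5·(y−15)/(x−4). Tangency with P_x/P_y gives y−15 = (1/5)·(P_x/P_y)·(x−4).
Substituting into the budget: x* = 4 + 5/6·(M − 4·P_x − 15·P_y)/P_x, and y* = 15 + 1/6·(…)/P_y.
Discretionary income = 191 − 4·10 − 15·4.8 = 79; y* = 15 + 1/6·79/4.8 = 17.7431.
At M' = 286.5: y* = 21.059. Change: 21.059 − 17.7431 = 3.316.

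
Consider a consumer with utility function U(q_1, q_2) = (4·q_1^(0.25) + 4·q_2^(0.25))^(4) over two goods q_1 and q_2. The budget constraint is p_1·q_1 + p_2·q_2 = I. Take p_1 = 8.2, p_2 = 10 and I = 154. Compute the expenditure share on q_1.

share on q_1 = 0.5165

MRS = MU_q_1/MU_q_2 = (q_2/q_1)^(0.75). Set equal to p_1/p_2.
Solve for the ratio: q_2/q_1 = [p_1/p_2]^(4/3).
Substitute q_2 = (q_2/q_1)·q_1 into the budget: q_1* = I/(p_1 + p_2·(q_2/q_1)).
Numerically q_2/q_1 = 0.767512, so q_1* = 154/(8.2 + 10·0.767512) = 9.7007 and q_2* = 0.767512·9.7007 = 7.4454.
Expenditure on q_1: 8.2·9.7007 = 79.5459; share = 0.5165.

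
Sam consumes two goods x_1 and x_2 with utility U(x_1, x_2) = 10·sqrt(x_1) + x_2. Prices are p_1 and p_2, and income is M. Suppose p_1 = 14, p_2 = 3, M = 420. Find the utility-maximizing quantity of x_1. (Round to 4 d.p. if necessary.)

MU_x_1 = 5/√x_1, MU_x_2 = 1. Tangency: 5/√x_1 = p_1/p_2.
Solve: √x_1 = 5·p_2/p_1, so x_1*(p_1,p_2) = (5·p_2/p_1)², and x_2* = (M − p_1·x_1*)/p_2.
Plugging in: x_1* = (5·3/14)² = 1.148.

x_1* = 1.148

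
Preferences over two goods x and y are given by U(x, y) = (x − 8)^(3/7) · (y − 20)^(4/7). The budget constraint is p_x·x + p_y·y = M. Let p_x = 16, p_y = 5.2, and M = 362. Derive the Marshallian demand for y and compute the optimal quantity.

y* = 34.2857

MRS = (3/4)·(y−20)/(x−8). Tangency with p_x/p_y gives y−20 = (4/3)·(p_x/p_y)·(x−8).
Substituting into the budget: x* = 8 + 3/7·(M − 8·p_x − 20·p_y)/p_x, and y* = 20 + 4/7·(…)/p_y.
Discretionary income = 362 − 8·16 − 20·5.2 = 130; y* = 20 + 4/7·130/5.2 = 34.2857.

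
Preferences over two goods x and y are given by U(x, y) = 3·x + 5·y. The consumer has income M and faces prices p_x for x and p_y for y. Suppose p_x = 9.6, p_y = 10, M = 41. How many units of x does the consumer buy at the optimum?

Numerically: x* = 0, y* = 4.1.

x* = 0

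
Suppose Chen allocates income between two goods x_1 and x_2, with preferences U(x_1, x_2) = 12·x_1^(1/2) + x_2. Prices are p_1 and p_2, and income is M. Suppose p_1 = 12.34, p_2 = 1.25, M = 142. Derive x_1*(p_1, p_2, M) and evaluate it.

Set MRS = p_1/p_2: 6·x_1^(−1/2) = p_1/p_2.
Thus x_1* = (6·p_2/p_1)² — independent of M — with the rest of income spent on x_2.
Plugging in: x_1* = (6·1.25/12.34)² = 0.3694.

x_1* = 0.3694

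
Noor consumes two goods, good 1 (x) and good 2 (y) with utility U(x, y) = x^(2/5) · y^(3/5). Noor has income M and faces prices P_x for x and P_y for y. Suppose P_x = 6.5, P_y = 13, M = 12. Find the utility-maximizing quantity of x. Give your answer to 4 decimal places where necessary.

Tangency: MRS = (2/3)·y/x = P_x/P_y.
Rearranging, P_y·y = (3/2)·P_x·x. Substituting into the budget gives P_x·x·(1 + (3/2)) = M.
Demand: x*(P_x,P_y,M) = 0.4·M/P_x and y* = 0.6·M/P_y.
At P_x=6.5, P_y=13, M=12: x* = 0.4·12/6.5 = 0.7385.

x* = 0.7385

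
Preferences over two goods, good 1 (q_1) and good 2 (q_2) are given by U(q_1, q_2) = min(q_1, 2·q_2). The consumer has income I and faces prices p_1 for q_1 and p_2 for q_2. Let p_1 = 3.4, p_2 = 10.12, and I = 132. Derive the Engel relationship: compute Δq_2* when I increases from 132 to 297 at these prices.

Δq_2* = 9.7518

With perfect complements, no substitution: consume in ratio q_1:q_2 = 2:1.
Budget: p_1·q_1 + p_2·(1/2)·q_1 = I, so (2·p_1 + p_2)·q_1 = 2·I.
Demand: q_1*(p_1,p_2,I) = 2·I/(2·p_1 + p_2), q_2* = I/(2·p_1 + p_2).
Here 2·3.4 + 10.12 = 16.92, giving q_2* = 7.8014.
At I' = 297: q_2* = 17.5532. Change: 17.5532 − 7.8014 = 9.7518.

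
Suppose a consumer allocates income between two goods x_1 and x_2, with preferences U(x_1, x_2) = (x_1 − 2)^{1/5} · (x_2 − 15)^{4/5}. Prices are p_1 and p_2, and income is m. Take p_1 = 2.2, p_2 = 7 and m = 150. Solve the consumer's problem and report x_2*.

x_2* = 19.64

MRS = (1/4)·(x_2−15)/(x_1−2). Tangency with p_1/p_2 gives x_2−15 = 4·(p_1/p_2)·(x_1−2).
After buying the subsistence bundle (2, 15), a share 0.2 of the remaining income goes to x_1: x_1* = 2 + 0.2·(m − 2p_1 − 15p_2)/p_1.
Discretionary income = 150 − 2·2.2 − 15·7 = 40.6; x_2* = 15 + 0.8·40.6/7 = 19.64.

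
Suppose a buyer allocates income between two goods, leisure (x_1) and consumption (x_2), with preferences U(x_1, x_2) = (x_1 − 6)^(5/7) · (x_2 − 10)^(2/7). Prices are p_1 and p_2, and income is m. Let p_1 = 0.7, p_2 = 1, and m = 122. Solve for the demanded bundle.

MRS = (5/2)·(x_2−10)/(x_1−6). Tangency with p_1/p_2 gives x_2−10 = (2/5)·(p_1/p_2)·(x_1−6).
Substituting into the budget: x_1* = 6 + 5/7·(m − 6·p_1 − 10·p_2)/p_1, and x_2* = 10 + 2/7·(…)/p_2.
Discretionary income = 122 − 6·0.7 − 10·1 = 107.8; x_1* = 6 + 5/7·107.8/0.7 = 116; x_2* = 10 + 2/7·107.8/1 = 40.8.

x_1* = 116, x_2* = 40.8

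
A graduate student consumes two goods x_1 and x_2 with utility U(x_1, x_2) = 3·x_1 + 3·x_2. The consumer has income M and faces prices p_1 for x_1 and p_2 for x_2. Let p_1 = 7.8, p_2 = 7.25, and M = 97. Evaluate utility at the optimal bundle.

V = 40.1379

Perfect substitutes: compare marginal utility per dollar. 3/p_1 vs 3/p_2 → 0.3846 vs 0.4138.
x_2 gives more utility per dollar, so spend all income on x_2: x_2* = M/p_2, x_1* = 0.
Numerically: x_1* = 0, x_2* = 13.3793.
Utility at the optimum: U(0, 13.3793) = 40.1379.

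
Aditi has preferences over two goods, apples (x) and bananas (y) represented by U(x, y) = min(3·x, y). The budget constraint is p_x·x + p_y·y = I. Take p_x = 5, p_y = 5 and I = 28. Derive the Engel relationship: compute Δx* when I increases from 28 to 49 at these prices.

Δx* = 1.05

With perfect complements, no substitution: consume in ratio x:y = 1:3.
Budget: p_x·x + p_y·3·x = I, so (p_x + 3·p_y)·x = I.
Demand: x*(p_x,p_y,I) = I/(p_x + 3·p_y), y* = 3·I/(p_x + 3·p_y).
Here 5 + 3·5 = 20, giving x* = 1.4.
At I' = 49: x* = 2.45. Change: 2.45 − 1.4 = 1.05.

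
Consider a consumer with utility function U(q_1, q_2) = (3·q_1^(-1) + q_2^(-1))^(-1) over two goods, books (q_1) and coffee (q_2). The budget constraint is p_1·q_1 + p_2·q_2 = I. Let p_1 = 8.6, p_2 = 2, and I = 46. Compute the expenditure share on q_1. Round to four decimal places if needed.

MU_q_1 ∝ 3·q_1^(-2), MU_q_2 ∝ q_2^(-2), so MRS = 3·(q_2/q_1)^(2) = p_1/p_2.
Hence q_2/q_1 = ((1/3)·p_1/p_2)^(1/(2)), i.e. raised to the 0.5 power.
With the ratio pinned down, the budget gives q_1* = I/(p_1 + p_2·(q_2/q_1)) and q_2* = (q_2/q_1)·q_1*.
Numerically q_2/q_1 = 1.197219, so q_1* = 46/(8.6 + 2·1.197219) = 4.1839 and q_2* = 1.197219·4.1839 = 5.0091.
Expenditure on q_1: 8.6·4.1839 = 35.9818; share = 0.7822.

share on q_1 = 0.7822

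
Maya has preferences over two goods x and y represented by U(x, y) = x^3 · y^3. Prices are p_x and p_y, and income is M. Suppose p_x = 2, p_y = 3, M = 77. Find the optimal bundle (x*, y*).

MU_x/MU_y = (3·y)/(3·x); tangency sets this equal to p_x/p_y.
Rearranging, p_y·y = p_x·x. Substituting into the budget gives p_x·x·(1 + 1) = M.
Demand: x*(p_x,p_y,M) = 0.5·M/p_x and y* = 0.5·M/p_y.
At p_x=2, p_y=3, M=77: x* = 0.5·77/2 = 19.25, y* = 12.8333.

x* = 19.25, y* = 12.8333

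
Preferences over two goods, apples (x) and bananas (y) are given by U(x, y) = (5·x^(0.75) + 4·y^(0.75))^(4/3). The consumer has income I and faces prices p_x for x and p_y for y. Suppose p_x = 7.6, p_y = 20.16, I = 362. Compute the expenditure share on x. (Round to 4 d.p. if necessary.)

share on x = 0.9785

With the ratio pinned down, the budget gives x* = I/(p_x + p_y·(y/x)) and y* = (y/x)·x*.
Numerically y/x = 0.008273, so x* = 362/(7.6 + 20.16·0.008273) = 46.6088 and y* = 0.008273·46.6088 = 0.3856.
Expenditure on x: 7.6·46.6088 = 354.2266; share = 0.9785.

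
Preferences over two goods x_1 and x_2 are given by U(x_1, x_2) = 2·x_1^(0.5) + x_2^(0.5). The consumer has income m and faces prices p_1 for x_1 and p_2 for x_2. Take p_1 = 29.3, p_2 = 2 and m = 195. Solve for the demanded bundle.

x_1* = 1.4274, x_2* = 76.5885

MU_x_1 ∝ 2·x_1^(-0.5), MU_x_2 ∝ x_2^(-0.5), so MRS = 2·(x_2/x_1)^(0.5) = p_1/p_2.
Solve for the ratio: x_2/x_1 = [(1/2)·p_1/p_2]^(2).
With the ratio pinned down, the budget gives x_1* = m/(p_1 + p_2·(x_2/x_1)) and x_2* = (x_2/x_1)·x_1*.
Numerically x_2/x_1 = 53.655625, so x_1* = 195/(29.3 + 2·53.655625) = 1.4274 and x_2* = 53.655625·1.4274 = 76.5885.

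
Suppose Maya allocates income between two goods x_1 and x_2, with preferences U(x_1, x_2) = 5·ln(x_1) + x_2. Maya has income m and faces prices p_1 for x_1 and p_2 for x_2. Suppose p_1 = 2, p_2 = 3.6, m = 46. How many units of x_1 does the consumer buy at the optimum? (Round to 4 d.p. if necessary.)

x_1* = 9

MU_x_1 = 5/x_1, MU_x_2 = 1. Tangency: 5/x_1 = p_1/p_2.
So x_1*(p_1,p_2) = 5·p_2/p_1, independent of income; and x_2* = (m − 5·p_2)/p_2.
At the given prices: x_1* = 5·3.6/2 = 9.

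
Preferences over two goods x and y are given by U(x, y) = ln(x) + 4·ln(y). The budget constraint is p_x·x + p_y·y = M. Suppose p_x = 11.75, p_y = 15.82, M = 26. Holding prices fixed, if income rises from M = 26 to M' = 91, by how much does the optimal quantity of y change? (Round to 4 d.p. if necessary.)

The MRS is (1/4)·y/x. Set MRS = p_x/p_y.
So p_y·y = 4·p_x·x; combined with the budget, a share 0.2 of income goes to x.
Demand: x*(p_x,p_y,M) = 0.2·M/p_x and y* = 0.8·M/p_y.
At p_x=11.75, p_y=15.82, M=26: y* = 0.8·26/15.82 = 1.3148.
At M' = 91: y* = 4.6018. Change: 4.6018 − 1.3148 = 3.287.

Δy* = 3.287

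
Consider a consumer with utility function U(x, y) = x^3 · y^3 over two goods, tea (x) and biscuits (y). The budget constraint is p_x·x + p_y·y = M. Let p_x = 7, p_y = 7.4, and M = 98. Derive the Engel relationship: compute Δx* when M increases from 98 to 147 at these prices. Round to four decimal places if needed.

Δx* = 3.5

Tangency: MRS = y/x = p_x/p_y.
Rearranging, p_y·y = p_x·x. Substituting into the budget gives p_x·x·(1 + 1) = M.
Demand: x*(p_x,p_y,M) = 0.5·M/p_x and y* = 0.5·M/p_y.
At p_x=7, p_y=7.4, M=98: x* = 0.5·98/7 = 7.
At M' = 147: x* = 10.5. Change: 10.5 − 7 = 3.5.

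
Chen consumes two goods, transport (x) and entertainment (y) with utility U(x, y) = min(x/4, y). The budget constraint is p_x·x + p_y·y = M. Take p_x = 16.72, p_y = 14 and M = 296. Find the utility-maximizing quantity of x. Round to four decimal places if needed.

With perfect complements, no substitution: consume in ratio x:y = 4:1.
Budget: p_x·x + p_y·(1/4)·x = M, so (4·p_x + p_y)·x = 4·M.
Demand: x*(p_x,p_y,M) = 4·M/(4·p_x + p_y), y* = M/(4·p_x + p_y).
Here 4·16.72 + 14 = 80.88, giving x* = 14.639.

x* = 14.639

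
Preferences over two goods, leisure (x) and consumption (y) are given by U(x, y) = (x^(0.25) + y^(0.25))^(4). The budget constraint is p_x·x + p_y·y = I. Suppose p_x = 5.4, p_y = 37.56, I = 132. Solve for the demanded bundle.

x* = 16.041, y* = 1.2082

MU_x ∝ x^(-0.75), MU_y ∝ y^(-0.75), so MRS = (y/x)^(0.75) = p_x/p_y.
Hence y/x = (p_x/p_y)^(1/(0.75)), i.e. raised to the 4/3 power.
Substitute y = (y/x)·x into the budget: x* = I/(p_x + p_y·(y/x)).
Numerically y/x = 0.075317, so x* = 132/(5.4 + 37.56·0.075317) = 16.041 and y* = 0.075317·16.041 = 1.2082.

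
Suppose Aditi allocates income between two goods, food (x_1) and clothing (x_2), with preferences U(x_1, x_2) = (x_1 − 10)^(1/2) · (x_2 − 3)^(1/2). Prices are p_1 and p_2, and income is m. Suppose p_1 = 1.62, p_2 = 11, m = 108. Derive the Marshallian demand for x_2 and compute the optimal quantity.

MRS = (x_2−3)/(x_1−10). Tangency with p_1/p_2 gives x_2−3 = (p_1/p_2)·(x_1−10).
After buying the subsistence bundle (10, 3), a share 0.5 of the remaining income goes to x_1: x_1* = 10 + 0.5·(m − 10p_1 − 3p_2)/p_1.
Discretionary income = 108 − 10·1.62 − 3·11 = 58.8; x_2* = 3 + 0.5·58.8/11 = 5.6727.

x_2* = 5.6727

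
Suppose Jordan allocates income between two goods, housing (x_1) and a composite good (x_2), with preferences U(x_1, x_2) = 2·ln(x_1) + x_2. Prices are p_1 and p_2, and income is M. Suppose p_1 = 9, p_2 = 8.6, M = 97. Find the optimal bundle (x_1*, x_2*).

MU_x_1 = 2/x_1, MU_x_2 = 1. Tangency: 2/x_1 = p_1/p_2.
So x_1*(p_1,p_2) = 2·p_2/p_1, independent of income; and x_2* = (M − 2·p_2)/p_2.
At the given prices: x_1* = 2·8.6/9 = 1.9111, and x_2* = 9.2791.

x_1* = 1.9111, x_2* = 9.2791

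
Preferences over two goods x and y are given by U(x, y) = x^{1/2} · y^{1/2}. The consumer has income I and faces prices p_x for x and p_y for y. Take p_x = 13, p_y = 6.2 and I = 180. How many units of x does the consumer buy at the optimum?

At p_x=13, p_y=6.2, I=180: x* = 0.5·180/13 = 6.9231.

x* = 6.9231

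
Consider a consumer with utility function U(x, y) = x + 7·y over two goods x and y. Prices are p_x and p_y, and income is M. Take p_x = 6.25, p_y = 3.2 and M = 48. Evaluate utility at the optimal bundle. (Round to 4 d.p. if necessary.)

V = 105

Perfect substitutes: compare marginal utility per dollar. 1/p_x vs 7/p_y → 0.16 vs 2.1875.
y gives more utility per dollar, so spend all income on y: y* = M/p_y, x* = 0.
Numerically: x* = 0, y* = 15.
Utility at the optimum: U(0, 15) = 105.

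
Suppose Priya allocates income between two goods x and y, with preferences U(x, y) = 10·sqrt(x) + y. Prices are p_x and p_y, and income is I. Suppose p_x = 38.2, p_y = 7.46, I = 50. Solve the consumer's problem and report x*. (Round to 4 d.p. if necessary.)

x* = 0.9534

Set MRS = p_x/p_y: 5·x^(−1/2) = p_x/p_y.
Solve: √x = 5·p_y/p_x, so x*(p_x,p_y) = (5·p_y/p_x)², and y* = (I − p_x·x*)/p_y.
Plugging in: x* = (5·7.46/38.2)² = 0.9534.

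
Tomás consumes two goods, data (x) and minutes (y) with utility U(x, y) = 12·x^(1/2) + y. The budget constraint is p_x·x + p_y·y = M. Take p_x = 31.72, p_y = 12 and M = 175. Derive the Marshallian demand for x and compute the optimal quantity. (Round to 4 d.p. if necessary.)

x* = 5.1523

Utility is quasi-linear in y; the FOC for x is 6/√x = p_x/p_y.
Solve: √x = 6·p_y/p_x, so x*(p_x,p_y) = (6·p_y/p_x)², and y* = (M − p_x·x*)/p_y.
Plugging in: x* = (6·12/31.72)² = 5.1523.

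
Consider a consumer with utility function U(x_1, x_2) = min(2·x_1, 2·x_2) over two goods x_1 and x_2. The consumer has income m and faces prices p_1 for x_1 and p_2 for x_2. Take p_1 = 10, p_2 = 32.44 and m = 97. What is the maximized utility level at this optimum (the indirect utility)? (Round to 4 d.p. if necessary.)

V = 4.5712

Demand: x_1*(p_1,p_2,m) = 2·m/(2·p_1 + 2·p_2), x_2* = 2·m/(2·p_1 + 2·p_2).
Here 2·10 + 2·32.44 = 84.88, giving x_1* = 2.2856 and x_2* = 2.2856.
Utility at the optimum: U(2.2856, 2.2856) = 4.5712.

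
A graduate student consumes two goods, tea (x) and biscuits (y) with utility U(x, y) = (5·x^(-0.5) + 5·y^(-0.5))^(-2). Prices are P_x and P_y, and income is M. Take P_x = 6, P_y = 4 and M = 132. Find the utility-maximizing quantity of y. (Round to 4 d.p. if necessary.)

MRS = MU_x/MU_y = (y/x)^(1.5). Set equal to P_x/P_y.
Hence y/x = (P_x/P_y)^(1/(1.5)), i.e. raised to the 2/3 power.
Substitute y = (y/x)·x into the budget: x* = M/(P_x + P_y·(y/x)).
Numerically y/x = 1.310371, so x* = 132/(6 + 4·1.310371) = 11.7422 and y* = 1.310371·11.7422 = 15.3867.

y* = 15.3867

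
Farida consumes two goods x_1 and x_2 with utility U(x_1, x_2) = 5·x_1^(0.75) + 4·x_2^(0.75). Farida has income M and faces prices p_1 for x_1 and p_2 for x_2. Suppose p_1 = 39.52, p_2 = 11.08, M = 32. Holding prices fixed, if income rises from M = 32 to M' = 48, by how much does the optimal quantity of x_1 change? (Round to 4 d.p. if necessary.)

Δx_1* = 0.0207

MU_x_1 ∝ 5·x_1^(-0.25), MU_x_2 ∝ 4·x_2^(-0.25), so MRS = (5/4)·(x_2/x_1)^(0.25) = p_1/p_2.
Solve for the ratio: x_2/x_1 = [(4/5)·p_1/p_2]^(4).
Substitute x_2 = (x_2/x_1)·x_1 into the budget: x_1* = M/(p_1 + p_2·(x_2/x_1)).
Numerically x_2/x_1 = 66.293149, so x_1* = 32/(39.52 + 11.08·66.293149) = 0.0413.
At M' = 48: x_1* = 0.062. Change: 0.062 − 0.0413 = 0.0207.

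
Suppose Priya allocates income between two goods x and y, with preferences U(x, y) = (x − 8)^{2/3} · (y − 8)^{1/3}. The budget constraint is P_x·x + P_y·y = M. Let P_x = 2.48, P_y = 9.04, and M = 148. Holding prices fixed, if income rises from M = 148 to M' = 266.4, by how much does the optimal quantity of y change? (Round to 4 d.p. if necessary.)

This is Cobb-Douglas in (x−8, y−8): tangency gives 2/3·P_y·(y−8) = 1/3·P_x·(x−8).
Substituting into the budget: x* = 8 + 2/3·(M − 8·P_x − 8·P_y)/P_x, and y* = 8 + 1/3·(…)/P_y.
Discretionary income = 148 − 8·2.48 − 8·9.04 = 55.84; y* = 8 + 1/3·55.84/9.04 = 10.059.
At M' = 266.4: y* = 14.4248. Change: 14.4248 − 10.059 = 4.3658.

Δy* = 4.3658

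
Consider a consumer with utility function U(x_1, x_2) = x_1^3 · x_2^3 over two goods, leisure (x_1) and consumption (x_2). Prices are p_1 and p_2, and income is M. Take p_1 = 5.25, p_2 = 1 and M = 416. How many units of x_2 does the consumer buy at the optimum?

x_2* = 208

At p_1=5.25, p_2=1, M=416: x_2* = 0.5·416/1 = 208.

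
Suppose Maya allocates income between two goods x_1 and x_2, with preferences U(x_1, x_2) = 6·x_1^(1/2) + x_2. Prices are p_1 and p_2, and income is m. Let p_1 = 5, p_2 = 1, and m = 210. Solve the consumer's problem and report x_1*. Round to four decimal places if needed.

x_1* = 0.36

Set MRS = p_1/p_2: 3·x_1^(−1/2) = p_1/p_2.
Solve: √x_1 = 3·p_2/p_1, so x_1*(p_1,p_2) = (3·p_2/p_1)², and x_2* = (m − p_1·x_1*)/p_2.
Plugging in: x_1* = (3·1/5)² = 0.36.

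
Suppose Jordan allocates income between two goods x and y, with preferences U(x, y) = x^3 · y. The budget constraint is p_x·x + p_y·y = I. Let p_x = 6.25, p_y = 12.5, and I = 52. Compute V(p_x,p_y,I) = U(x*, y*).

V = 252.6894

Tangency: MRS = 3·y/x = p_x/p_y.
So 3·p_y·y = p_x·x; combined with the budget, a share 0.75 of income goes to x.
Demand: x*(p_x,p_y,I) = 0.75·I/p_x and y* = 0.25·I/p_y.
At p_x=6.25, p_y=12.5, I=52: x* = 0.75·52/6.25 = 6.24, y* = 1.04.
Utility at the optimum: U(6.24, 1.04) = 252.6894.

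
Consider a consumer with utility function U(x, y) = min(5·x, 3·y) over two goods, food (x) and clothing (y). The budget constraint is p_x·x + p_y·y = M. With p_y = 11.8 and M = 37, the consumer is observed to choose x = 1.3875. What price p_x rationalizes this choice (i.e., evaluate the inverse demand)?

p_x = 7

With perfect complements, no substitution: consume in ratio x:y = 3:5.
Budget: p_x·x + p_y·(5/3)·x = M, so (3·p_x + 5·p_y)·x = 3·M.
Demand: x*(p_x,p_y,M) = 3·M/(3·p_x + 5·p_y), y* = 5·M/(3·p_x + 5·p_y).
Set x* = 1.3875 in the demand function and solve for p_x: p_x = 7.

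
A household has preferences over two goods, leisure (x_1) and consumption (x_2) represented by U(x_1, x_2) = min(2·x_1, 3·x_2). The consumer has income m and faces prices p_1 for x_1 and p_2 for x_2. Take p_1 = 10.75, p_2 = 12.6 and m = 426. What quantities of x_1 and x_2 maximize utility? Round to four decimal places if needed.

x_1* = 22.2454, x_2* = 14.8303

Leontief preferences: the optimum is at the kink where x_1/3 = x_2/2, i.e. x_2 = (2/3)·x_1.
Budget: p_1·x_1 + p_2·(2/3)·x_1 = m, so (3·p_1 + 2·p_2)·x_1 = 3·m.
Demand: x_1*(p_1,p_2,m) = 3·m/(3·p_1 + 2·p_2), x_2* = 2·m/(3·p_1 + 2·p_2).
Here 3·10.75 + 2·12.6 = 57.45, giving x_1* = 22.2454 and x_2* = 14.8303.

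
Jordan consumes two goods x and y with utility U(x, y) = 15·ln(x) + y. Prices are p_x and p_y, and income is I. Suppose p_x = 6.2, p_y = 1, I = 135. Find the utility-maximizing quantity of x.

x* = 2.4194

Set MRS = p_x/p_y: (15/x)/1 = p_x/p_y.
So x*(p_x,p_y) = 15·p_y/p_x, independent of income; and y* = (I − 15·p_y)/p_y.
At the given prices: x* = 15·1/6.2 = 2.4194.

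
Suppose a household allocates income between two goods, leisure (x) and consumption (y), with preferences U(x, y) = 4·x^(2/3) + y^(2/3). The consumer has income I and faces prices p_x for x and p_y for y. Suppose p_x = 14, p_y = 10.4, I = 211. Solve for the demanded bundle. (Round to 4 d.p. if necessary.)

x* = 14.6564, y* = 0.5586

Substitute y = (y/x)·x into the budget: x* = I/(p_x + p_y·(y/x)).
Numerically y/x = 0.038116, so x* = 211/(14 + 10.4·0.038116) = 14.6564 and y* = 0.038116·14.6564 = 0.5586.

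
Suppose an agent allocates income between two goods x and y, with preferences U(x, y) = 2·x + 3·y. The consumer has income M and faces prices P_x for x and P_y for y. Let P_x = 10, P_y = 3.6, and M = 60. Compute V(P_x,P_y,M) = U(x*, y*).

Numerically: x* = 0, y* = 16.6667.
Utility at the optimum: U(0, 16.6667) = 50.

V = 50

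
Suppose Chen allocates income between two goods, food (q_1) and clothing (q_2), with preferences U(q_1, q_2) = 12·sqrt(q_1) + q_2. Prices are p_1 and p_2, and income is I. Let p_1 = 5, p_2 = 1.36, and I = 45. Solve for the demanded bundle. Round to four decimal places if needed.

Set MRS = p_1/p_2: 6·q_1^(−1/2) = p_1/p_2.
Thus q_1* = (6·p_2/p_1)² — independent of I — with the rest of income spent on q_2.
Plugging in: q_1* = (6·1.36/5)² = 2.6634, q_2* = 23.2962.

q_1* = 2.6634, q_2* = 23.2962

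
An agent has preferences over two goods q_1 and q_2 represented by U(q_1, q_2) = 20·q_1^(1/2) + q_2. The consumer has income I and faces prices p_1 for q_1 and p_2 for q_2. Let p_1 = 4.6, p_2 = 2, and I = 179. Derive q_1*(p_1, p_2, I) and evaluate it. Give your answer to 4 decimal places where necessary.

Plugging in: q_1* = (10·2/4.6)² = 18.9036.

q_1* = 18.9036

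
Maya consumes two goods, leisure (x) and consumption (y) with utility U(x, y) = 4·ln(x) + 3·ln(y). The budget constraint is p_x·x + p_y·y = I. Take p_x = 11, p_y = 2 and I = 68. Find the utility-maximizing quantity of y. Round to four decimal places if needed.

Tangency: MRS = (4/3)·y/x = p_x/p_y.
So 4·p_y·y = 3·p_x·x; combined with the budget, a share 4/7 of income goes to x.
Demand: x*(p_x,p_y,I) = 4/7·I/p_x and y* = 3/7·I/p_y.
At p_x=11, p_y=2, I=68: y* = 3/7·68/2 = 14.5714.

y* = 14.5714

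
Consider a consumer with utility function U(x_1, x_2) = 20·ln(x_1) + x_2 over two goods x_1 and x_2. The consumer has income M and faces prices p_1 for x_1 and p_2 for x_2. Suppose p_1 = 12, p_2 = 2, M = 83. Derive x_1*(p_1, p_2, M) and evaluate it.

MU_x_1 = 20/x_1, MU_x_2 = 1. Tangency: 20/x_1 = p_1/p_2.
So x_1*(p_1,p_2) = 20·p_2/p_1, independent of income; and x_2* = (M − 20·p_2)/p_2.
At the given prices: x_1* = 20·2/12 = 3.3333.

x_1* = 3.3333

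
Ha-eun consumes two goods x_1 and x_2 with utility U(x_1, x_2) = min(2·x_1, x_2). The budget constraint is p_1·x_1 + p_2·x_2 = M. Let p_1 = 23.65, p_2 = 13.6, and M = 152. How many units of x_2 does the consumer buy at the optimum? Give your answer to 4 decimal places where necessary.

Leontief preferences: the optimum is at the kink where x_1/1 = x_2/2, i.e. x_2 = 2·x_1.
Budget: p_1·x_1 + p_2·2·x_1 = M, so (p_1 + 2·p_2)·x_1 = M.
Demand: x_1*(p_1,p_2,M) = M/(p_1 + 2·p_2), x_2* = 2·M/(p_1 + 2·p_2).
Here 23.65 + 2·13.6 = 50.85, giving x_2* = 5.9784.

x_2* = 5.9784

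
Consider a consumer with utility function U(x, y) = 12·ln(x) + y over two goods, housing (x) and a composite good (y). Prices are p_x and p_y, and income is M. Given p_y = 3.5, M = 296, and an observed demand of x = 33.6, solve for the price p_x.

p_x = 1.25

Set MRS = p_x/p_y: (12/x)/1 = p_x/p_y.
So x*(p_x,p_y) = 12·p_y/p_x, independent of income; and y* = (M − 12·p_y)/p_y.
Set x* = 33.6 in the demand function and solve for p_x: p_x = 1.25.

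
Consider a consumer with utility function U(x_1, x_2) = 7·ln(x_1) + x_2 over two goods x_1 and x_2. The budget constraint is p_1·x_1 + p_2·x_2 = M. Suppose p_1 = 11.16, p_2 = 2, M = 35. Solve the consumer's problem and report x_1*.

x_1* = 1.2545

MU_x_1 = 7/x_1, MU_x_2 = 1. Tangency: 7/x_1 = p_1/p_2.
So x_1*(p_1,p_2) = 7·p_2/p_1, independent of income; and x_2* = (M − 7·p_2)/p_2.
At the given prices: x_1* = 7·2/11.16 = 1.2545.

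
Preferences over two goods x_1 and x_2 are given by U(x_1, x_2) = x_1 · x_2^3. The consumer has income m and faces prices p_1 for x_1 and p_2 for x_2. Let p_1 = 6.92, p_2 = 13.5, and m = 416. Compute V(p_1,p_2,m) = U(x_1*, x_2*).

The MRS is (1/3)·x_2/x_1. Set MRS = p_1/p_2.
Rearranging, p_2·x_2 = 3·p_1·x_1. Substituting into the budget gives p_1·x_1·(1 + 3) = m.
Demand: x_1*(p_1,p_2,m) = 0.25·m/p_1 and x_2* = 0.75·m/p_2.
At p_1=6.92, p_2=13.5, m=416: x_1* = 0.25·416/6.92 = 15.0289, x_2* = 23.1111.
Utility at the optimum: U(15.0289, 23.1111) = 185519.5668.

V = 185519.5668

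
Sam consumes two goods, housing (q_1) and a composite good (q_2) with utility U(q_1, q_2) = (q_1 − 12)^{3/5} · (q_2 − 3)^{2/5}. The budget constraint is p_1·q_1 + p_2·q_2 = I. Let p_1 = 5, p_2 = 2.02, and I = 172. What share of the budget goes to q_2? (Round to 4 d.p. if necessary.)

MRS = (3/2)·(q_2−3)/(q_1−12). Tangency with p_1/p_2 gives q_2−3 = (2/3)·(p_1/p_2)·(q_1−12).
Substituting into the budget: q_1* = 12 + 0.6·(I − 12·p_1 − 3·p_2)/p_1, and q_2* = 3 + 0.4·(…)/p_2.
Discretionary income = 172 − 12·5 − 3·2.02 = 105.94; q_1* = 12 + 0.6·105.94/5 = 24.7128; q_2* = 3 + 0.4·105.94/2.02 = 23.9782.
Expenditure on q_2: 2.02·23.9782 = 48.436; share = 0.2816.

share on q_2 = 0.2816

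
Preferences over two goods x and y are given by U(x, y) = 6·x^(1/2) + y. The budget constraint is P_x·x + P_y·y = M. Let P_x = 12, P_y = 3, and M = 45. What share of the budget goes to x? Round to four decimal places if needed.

MU_x = 3/√x, MU_y = 1. Tangency: 3/√x = P_x/P_y.
Solve: √x = 3·P_y/P_x, so x*(P_x,P_y) = (3·P_y/P_x)², and y* = (M − P_x·x*)/P_y.
Plugging in: x* = (3·3/12)² = 0.5625, y* = 12.75.
Expenditure on x: 12·0.5625 = 6.75; share = 0.15.

share on x = 0.15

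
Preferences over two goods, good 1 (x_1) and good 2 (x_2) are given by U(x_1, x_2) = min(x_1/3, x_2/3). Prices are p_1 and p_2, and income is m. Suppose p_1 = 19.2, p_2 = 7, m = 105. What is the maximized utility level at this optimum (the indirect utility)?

V = 1.3359

Leontief preferences: the optimum is at the kink where x_1/3 = x_2/3, i.e. x_2 = x_1.
Budget: p_1·x_1 + p_2·x_1 = m, so (3·p_1 + 3·p_2)·x_1 = 3·m.
Demand: x_1*(p_1,p_2,m) = 3·m/(3·p_1 + 3·p_2), x_2* = 3·m/(3·p_1 + 3·p_2).
Here 3·19.2 + 3·7 = 78.6, giving x_1* = 4.0076 and x_2* = 4.0076.
Utility at the optimum: U(4.0076, 4.0076) = 1.3359.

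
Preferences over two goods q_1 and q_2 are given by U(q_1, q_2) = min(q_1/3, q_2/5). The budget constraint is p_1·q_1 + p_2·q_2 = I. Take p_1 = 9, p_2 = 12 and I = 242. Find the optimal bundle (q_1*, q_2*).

Demand: q_1*(p_1,p_2,I) = 3·I/(3·p_1 + 5·p_2), q_2* = 5·I/(3·p_1 + 5·p_2).
Here 3·9 + 5·12 = 87, giving q_1* = 8.3448 and q_2* = 13.908.

q_1* = 8.3448, q_2* = 13.908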